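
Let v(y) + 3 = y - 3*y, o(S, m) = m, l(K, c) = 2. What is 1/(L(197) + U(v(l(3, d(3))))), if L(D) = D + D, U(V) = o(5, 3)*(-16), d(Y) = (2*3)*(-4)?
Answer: 1/346 ≈ 0.0028902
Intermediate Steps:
d(Y) = -24 (d(Y) = 6*(-4) = -24)
v(y) = -3 - 2*y (v(y) = -3 + (y - 3*y) = -3 - 2*y)
U(V) = -48 (U(V) = 3*(-16) = -48)
L(D) = 2*D
1/(L(197) + U(v(l(3, d(3))))) = 1/(2*197 - 48) = 1/(394 - 48) = 1/346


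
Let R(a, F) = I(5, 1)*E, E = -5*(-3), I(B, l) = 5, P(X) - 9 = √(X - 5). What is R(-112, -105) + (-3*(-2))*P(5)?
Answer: 129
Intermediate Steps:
P(X) = 9 + √(-5 + X) (P(X) = 9 + √(X - 5) = 9 + √(-5 + X))
E = 15
R(a, F) = 75 (R(a, F) = 5*15 = 75)
R(-112, -105) + (-3*(-2))*P(5) = 75 + (-3*(-2))*(9 + √(-5 + 5)) = 75 + 6*(9 + √0) = 75 + 6*(9 + 0) = 75 + 6*9 = 75 + 54 = 129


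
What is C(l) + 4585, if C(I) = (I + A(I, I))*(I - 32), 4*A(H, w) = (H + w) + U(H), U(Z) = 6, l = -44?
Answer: 9487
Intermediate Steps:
A(H, w) = 3/2 + H/4 + w/4 (A(H, w) = ((H + w) + 6)/4 = (6 + H + w)/4 = 3/2 + H/4 + w/4)
C(I) = (-32 + I)*(3/2 + 3*I/2) (C(I) = (I + (3/2 + I/4 + I/4))*(I - 32) = (I + (3/2 + I/2))*(-32 + I) = (3/2 + 3*I/2)*(-32 + I) = (-32 + I)*(3/2 + 3*I/2))
C(l) + 4585 = (-48 - 93/2*(-44) + (3/2)*(-44)²) + 4585 = (-48 + 2046 + (3/2)*1936) + 4585 = (-48 + 2046 + 2904) + 4585 = 4902 + 4585 = 9487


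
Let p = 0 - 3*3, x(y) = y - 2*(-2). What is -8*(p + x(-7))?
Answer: 96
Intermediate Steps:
x(y) = 4 + y (x(y) = y + 4 = 4 + y)
p = -9 (p = 0 - 9 = -9)
-8*(p + x(-7)) = -8*(-9 + (4 - 7)) = -8*(-9 - 3) = -8*(-12) = 96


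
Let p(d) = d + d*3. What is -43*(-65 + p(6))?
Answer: 1763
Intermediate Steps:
p(d) = 4*d (p(d) = d + 3*d = 4*d)
-43*(-65 + p(6)) = -43*(-65 + 4*6) = -43*(-65 + 24) = -43*(-41) = 1763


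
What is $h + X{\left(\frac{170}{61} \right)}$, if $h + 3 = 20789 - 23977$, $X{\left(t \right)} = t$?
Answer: $- \frac{194481}{61} \approx -3188.2$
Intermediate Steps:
$h = -3191$ ($h = -3 + \left(20789 - 23977\right) = -3 - 3188 = -3191$)
$h + X{\left(\frac{170}{61} \right)} = -3191 + \frac{170}{61} = - \frac{194481}{61}$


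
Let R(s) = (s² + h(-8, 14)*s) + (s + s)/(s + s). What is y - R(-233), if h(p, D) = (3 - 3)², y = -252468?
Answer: -306758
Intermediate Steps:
h(p, D) = 0 (h(p, D) = 0² = 0)
R(s) = 1 + s² (R(s) = (s² + 0*s) + (s + s)/(s + s) = (s² + 0) + (2*s)/((2*s)) = s² + (2*s)*(1/(2*s)) = s² + 1 = 1 + s²)
y - R(-233) = -252468 - (1 + (-233)²) = -252468 - (1 + 54289) = -252468 - 1*54290 = -252468 - 54290 = -306758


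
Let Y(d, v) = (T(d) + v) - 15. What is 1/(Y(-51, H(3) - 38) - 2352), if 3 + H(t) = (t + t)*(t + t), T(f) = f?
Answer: -1/2423 ≈ -0.00041271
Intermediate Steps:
H(t) = -3 + 4*t**2 (H(t) = -3 + (t + t)*(t + t) = -3 + (2*t)*(2*t) = -3 + 4*t**2)
Y(d, v) = -15 + d + v (Y(d, v) = (d + v) - 15 = -15 + d + v)
1/(Y(-51, H(3) - 38) - 2352) = 1/((-15 - 51 + ((-3 + 4*3**2) - 38)) - 2352) = 1/((-15 - 51 + ((-3 + 4*9) - 38)) - 2352) = 1/((-15 - 51 + ((-3 + 36) - 38)) - 2352) = 1/((-15 - 51 + (33 - 38)) - 2352) = 1/((-15 - 51 - 5) - 2352) = 1/(-71 - 2352) = 1/(-2423) = -1/2423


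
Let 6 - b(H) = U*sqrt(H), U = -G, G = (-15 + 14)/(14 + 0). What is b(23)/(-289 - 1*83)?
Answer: -1/62 + sqrt(23)/5208 ≈ -0.015208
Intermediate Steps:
G = -1/14 ≈ -0.071429
U = 1/14 (U = -1*(-1/14) = 1/14 ≈ 0.071429)
b(H) = 6 - sqrt(H)/14
b(23)/(-289 - 1*83) = (6 - sqrt(23)/14)/(-289 - 1*83) = (6 - sqrt(23)/14)/(-289 - 83) = (6 - sqrt(23)/14)/(-372) = (6 - sqrt(23)/14)*(-1/372) = -1/62 + sqrt(23)/5208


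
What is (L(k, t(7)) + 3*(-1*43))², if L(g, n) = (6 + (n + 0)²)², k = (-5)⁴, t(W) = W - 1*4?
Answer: 9216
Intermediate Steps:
t(W) = -4 + W (t(W) = W - 4 = -4 + W)
k = 625
L(g, n) = (6 + n²)²
(L(k, t(7)) + 3*(-1*43))² = ((6 + (-4 + 7)²)² + 3*(-1*43))² = ((6 + 3²)² + 3*(-43))² = ((6 + 9)² - 129)² = (15² - 129)² = (225 - 129)² = 96² = 9216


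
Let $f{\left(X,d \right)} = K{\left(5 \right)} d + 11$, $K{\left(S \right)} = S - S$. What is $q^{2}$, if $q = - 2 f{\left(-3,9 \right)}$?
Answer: $484$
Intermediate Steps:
$K{\left(S \right)} = 0$
$f{\left(X,d \right)} = 11$ ($f{\left(X,d \right)} = 0 d + 11 = 0 + 11 = 11$)
$q = -22$ ($q = \left(-2\right) 11 = -22$)
$q^{2} = \left(-22\right)^{2} = 484$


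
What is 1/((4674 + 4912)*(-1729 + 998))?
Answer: -1/7007366 ≈ -1.4271e-7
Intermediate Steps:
1/((4674 + 4912)*(-1729 + 998)) = 1/(9586*(-731)) = 1/(-7007366) = -1/7007366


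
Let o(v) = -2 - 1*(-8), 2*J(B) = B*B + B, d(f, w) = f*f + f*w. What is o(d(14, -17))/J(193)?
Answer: 6/18721 ≈ 0.00032050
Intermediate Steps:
d(f, w) = f² + f*w
J(B) = B/2 + B²/2 (J(B) = (B*B + B)/2 = (B² + B)/2 = (B + B²)/2 = B/2 + B²/2)
o(v) = 6 (o(v) = -2 + 8 = 6)
o(d(14, -17))/J(193) = 6/(((½)*193*(1 + 193))) = 6/(((½)*193*194)) = 6/18721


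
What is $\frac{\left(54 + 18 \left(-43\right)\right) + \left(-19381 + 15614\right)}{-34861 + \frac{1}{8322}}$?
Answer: $\frac{37340814}{290113241} \approx 0.12871$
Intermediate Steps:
$\frac{\left(54 + 18 \left(-43\right)\right) + \left(-19381 + 15614\right)}{-34861 + \frac{1}{8322}} = \frac{\left(54 - 774\right) - 3767}{-34861 + \frac{1}{8322}} = \frac{-720 - 3767}{- \frac{290113241}{8322}} = \left(-4487\right) \left(- \frac{8322}{290113241}\right) = \frac{37340814}{290113241}$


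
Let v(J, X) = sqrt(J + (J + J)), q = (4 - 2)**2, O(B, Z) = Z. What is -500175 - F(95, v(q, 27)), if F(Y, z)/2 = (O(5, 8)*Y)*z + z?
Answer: -500175 - 3044*sqrt(3) ≈ -5.0545e+5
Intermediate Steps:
q = 4 (q = 2**2 = 4)
v(J, X) = sqrt(3)*sqrt(J) (v(J, X) = sqrt(J + 2*J) = sqrt(3*J) = sqrt(3)*sqrt(J))
F(Y, z) = 2*z + 16*Y*z (F(Y, z) = 2*((8*Y)*z + z) = 2*(8*Y*z + z) = 2*(z + 8*Y*z) = 2*z + 16*Y*z)
-500175 - F(95, v(q, 27)) = -500175 - 2*sqrt(3)*sqrt(4)*(1 + 8*95) = -500175 - 2*sqrt(3)*2*(1 + 760) = -500175 - 2*2*sqrt(3)*761 = -500175 - 3044*sqrt(3)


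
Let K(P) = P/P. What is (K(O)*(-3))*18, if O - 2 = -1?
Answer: -54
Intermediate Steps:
O = 1 (O = 2 - 1 = 1)
K(P) = 1
(K(O)*(-3))*18 = (1*(-3))*18 = -3*18 = -54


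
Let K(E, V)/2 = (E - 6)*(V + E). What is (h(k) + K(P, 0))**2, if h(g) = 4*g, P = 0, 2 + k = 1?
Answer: 16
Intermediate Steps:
k = -1 (k = -2 + 1 = -1)
K(E, V) = 2*(-6 + E)*(E + V) (K(E, V) = 2*((E - 6)*(V + E)) = 2*((-6 + E)*(E + V)) = 2*(-6 + E)*(E + V))
(h(k) + K(P, 0))**2 = (4*(-1) + (-12*0 - 12*0 + 2*0**2 + 2*0*0))**2 = (-4 + (0 + 0 + 2*0 + 0))**2 = (-4 + (0 + 0 + 0 + 0))**2 = (-4 + 0)**2 = (-4)**2 = 16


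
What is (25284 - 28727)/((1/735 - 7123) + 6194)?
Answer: 230055/62074 ≈ 3.7061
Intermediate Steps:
(25284 - 28727)/((1/735 - 7123) + 6194) = -3443/((1/735 - 7123) + 6194) = -3443/(-5235404/735 + 6194) = -3443/(-682814/735) = -3443*(-735/682814) = 230055/62074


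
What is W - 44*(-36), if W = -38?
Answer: 1546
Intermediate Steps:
W - 44*(-36) = -38 - 44*(-36) = -38 + 1584 = 1546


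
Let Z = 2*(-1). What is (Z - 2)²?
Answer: 16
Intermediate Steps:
Z = -2
(Z - 2)² = (-2 - 2)² = (-4)² = 16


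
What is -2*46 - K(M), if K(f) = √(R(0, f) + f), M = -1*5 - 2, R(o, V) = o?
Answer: -92 - I*√7 ≈ -92.0 - 2.6458*I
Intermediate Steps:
M = -7 (M = -5 - 2 = -7)
K(f) = √f (K(f) = √(0 + f) = √f)
-2*46 - K(M) = -2*46 - √(-7) = -92 - I*√7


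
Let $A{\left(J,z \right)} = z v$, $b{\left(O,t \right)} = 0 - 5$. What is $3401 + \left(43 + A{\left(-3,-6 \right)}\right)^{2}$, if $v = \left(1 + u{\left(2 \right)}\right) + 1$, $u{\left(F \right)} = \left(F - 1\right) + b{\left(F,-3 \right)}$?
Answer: $6426$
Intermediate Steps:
$b{\left(O,t \right)} = -5$
$u{\left(F \right)} = -6 + F$ ($u{\left(F \right)} = \left(F - 1\right) - 5 = \left(-1 + F\right) - 5 = -6 + F$)
$v = -2$ ($v = \left(1 + \left(-6 + 2\right)\right) + 1 = \left(1 - 4\right) + 1 = -3 + 1 = -2$)
$A{\left(J,z \right)} = - 2 z$ ($A{\left(J,z \right)} = z \left(-2\right) = - 2 z$)
$3401 + \left(43 + A{\left(-3,-6 \right)}\right)^{2} = 3401 + \left(43 - -12\right)^{2} = 3401 + \left(43 + 12\right)^{2} = 3401 + 55^{2} = 3401 + 3025 = 6426$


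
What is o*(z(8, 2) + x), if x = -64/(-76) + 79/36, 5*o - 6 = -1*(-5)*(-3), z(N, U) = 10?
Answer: -8917/380 ≈ -23.466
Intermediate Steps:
o = -9/5 (o = 6/5 + (-1*(-5)*(-3))/5 = 6/5 + (5*(-3))/5 = 6/5 + (⅕)*(-15) = 6/5 - 3 = -9/5 ≈ -1.8000)
x = 2077/684 (x = -64*(-1/76) + 79*(1/36) = 16/19 + 79/36 = 2077/684 ≈ 3.0365)
o*(z(8, 2) + x) = -9*(10 + 2077/684)/5 = -9/5*8917/684 = -8917/380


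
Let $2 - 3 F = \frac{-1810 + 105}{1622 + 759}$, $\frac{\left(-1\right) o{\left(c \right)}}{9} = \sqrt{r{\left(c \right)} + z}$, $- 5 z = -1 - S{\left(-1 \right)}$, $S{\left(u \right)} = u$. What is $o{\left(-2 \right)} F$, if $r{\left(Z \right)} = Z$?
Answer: $- \frac{19401 i \sqrt{2}}{2381} \approx - 11.523 i$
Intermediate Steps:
$z = 0$ ($z = - \frac{-1 - -1}{5} = - \frac{-1 + 1}{5} = \left(- \frac{1}{5}\right) 0 = 0$)
$o{\left(c \right)} = - 9 \sqrt{c}$ ($o{\left(c \right)} = - 9 \sqrt{c + 0} = - 9 \sqrt{c}$)
$F = \frac{6467}{7143}$ ($F = \frac{2}{3} - \frac{\left(-1810 + 105\right) \frac{1}{1622 + 759}}{3} = \frac{2}{3} - \frac{\left(-1705\right) \frac{1}{2381}}{3} = \frac{2}{3} - - \frac{1705}{7143} = \frac{2}{3} + \frac{1705}{7143} = \frac{6467}{7143} \approx 0.90536$)
$o{\left(-2 \right)} F = - 9 \sqrt{-2} \cdot \frac{6467}{7143} = - 9 i \sqrt{2} \cdot \frac{6467}{7143} = - \frac{19401 i \sqrt{2}}{2381}$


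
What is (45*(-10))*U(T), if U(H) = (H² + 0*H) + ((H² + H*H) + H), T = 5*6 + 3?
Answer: -1485000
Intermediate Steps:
T = 33 (T = 30 + 3 = 33)
U(H) = H + 3*H² (U(H) = (H² + 0) + ((H² + H²) + H) = H² + (2*H² + H) = H² + (H + 2*H²) = H + 3*H²)
(45*(-10))*U(T) = (45*(-10))*(33*(1 + 3*33)) = -14850*(1 + 99) = -14850*100 = -450*3300 = -1485000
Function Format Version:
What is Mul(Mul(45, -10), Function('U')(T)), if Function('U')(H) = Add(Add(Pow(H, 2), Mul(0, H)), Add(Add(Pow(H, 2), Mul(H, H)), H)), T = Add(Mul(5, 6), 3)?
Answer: -1485000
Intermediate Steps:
T = 33 (T = Add(30, 3) = 33)
Function('U')(H) = Add(H, Mul(3, Pow(H, 2))) (Function('U')(H) = Add(Add(Pow(H, 2), 0), Add(Add(Pow(H, 2), Pow(H, 2)), H)) = Add(Pow(H, 2), Add(Mul(2, Pow(H, 2)), H)) = Add(Pow(H, 2), Add(H, Mul(2, Pow(H, 2)))) = Add(H, Mul(3, Pow(H, 2))))
Mul(Mul(45, -10), Function('U')(T)) = Mul(Mul(45, -10), Mul(33, Add(1, Mul(3, 33)))) = Mul(-450, Mul(33, Add(1, 99))) = Mul(-450, Mul(33, 100)) = Mul(-450, 3300) = -1485000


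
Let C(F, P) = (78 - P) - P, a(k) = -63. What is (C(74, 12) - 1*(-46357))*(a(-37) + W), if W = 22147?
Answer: 1024940524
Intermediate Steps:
C(F, P) = 78 - 2*P
(C(74, 12) - 1*(-46357))*(a(-37) + W) = ((78 - 2*12) - 1*(-46357))*(-63 + 22147) = ((78 - 24) + 46357)*22084 = (54 + 46357)*22084 = 46411*22084 = 1024940524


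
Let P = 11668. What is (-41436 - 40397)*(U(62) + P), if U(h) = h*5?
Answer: -980195674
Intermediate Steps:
U(h) = 5*h
(-41436 - 40397)*(U(62) + P) = (-41436 - 40397)*(5*62 + 11668) = -81833*(310 + 11668) = -81833*11978 = -980195674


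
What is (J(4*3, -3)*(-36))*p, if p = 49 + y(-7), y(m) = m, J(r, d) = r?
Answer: -18144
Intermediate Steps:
p = 42 (p = 49 - 7 = 42)
(J(4*3, -3)*(-36))*p = ((4*3)*(-36))*42 = (12*(-36))*42 = -432*42 = -18144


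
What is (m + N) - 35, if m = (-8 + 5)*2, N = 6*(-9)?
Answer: -95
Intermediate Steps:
N = -54
m = -6 (m = -3*2 = -6)
(m + N) - 35 = (-6 - 54) - 35 = -60 - 35 = -95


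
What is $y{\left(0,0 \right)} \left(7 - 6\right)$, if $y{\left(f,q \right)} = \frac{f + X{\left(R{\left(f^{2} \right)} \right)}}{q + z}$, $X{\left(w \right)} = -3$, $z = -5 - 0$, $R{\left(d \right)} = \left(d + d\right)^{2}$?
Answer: $\frac{3}{5} \approx 0.6$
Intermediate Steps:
$R{\left(d \right)} = 4 d^{2}$ ($R{\left(d \right)} = \left(2 d\right)^{2} = 4 d^{2}$)
$z = -5$ ($z = -5 + 0 = -5$)
$y{\left(f,q \right)} = \frac{-3 + f}{-5 + q}$ ($y{\left(f,q \right)} = \frac{f - 3}{q - 5} = \frac{-3 + f}{-5 + q}$)
$y{\left(0,0 \right)} \left(7 - 6\right) = \frac{-3 + 0}{-5 + 0} \left(7 - 6\right) = \frac{1}{-5} \left(-3\right) 1 = \left(- \frac{1}{5}\right) \left(-3\right) 1 = \frac{3}{5} \cdot 1 = \frac{3}{5}$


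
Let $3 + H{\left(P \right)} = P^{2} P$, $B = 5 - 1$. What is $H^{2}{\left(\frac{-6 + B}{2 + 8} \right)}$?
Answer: $\frac{141376}{15625} \approx 9.0481$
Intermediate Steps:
$B = 4$
$H{\left(P \right)} = -3 + P^{3}$ ($H{\left(P \right)} = -3 + P^{2} P = -3 + P^{3}$)
$H^{2}{\left(\frac{-6 + B}{2 + 8} \right)} = \left(-3 + \left(\frac{-6 + 4}{2 + 8}\right)^{3}\right)^{2} = \left(-3 + \left(- \frac{2}{10}\right)^{3}\right)^{2} = \left(-3 + \left(\left(-2\right) \frac{1}{10}\right)^{3}\right)^{2} = \left(-3 + \left(- \frac{1}{5}\right)^{3}\right)^{2} = \left(-3 - \frac{1}{125}\right)^{2} = \left(- \frac{376}{125}\right)^{2} = \frac{141376}{15625}$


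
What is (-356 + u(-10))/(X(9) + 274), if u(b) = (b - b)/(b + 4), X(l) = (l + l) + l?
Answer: -356/301 ≈ -1.1827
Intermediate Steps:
X(l) = 3*l (X(l) = 2*l + l = 3*l)
u(b) = 0 (u(b) = 0/(4 + b) = 0)
(-356 + u(-10))/(X(9) + 274) = (-356 + 0)/(3*9 + 274) = -356/(27 + 274) = -356/301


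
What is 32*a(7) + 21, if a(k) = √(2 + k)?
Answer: 117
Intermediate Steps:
32*a(7) + 21 = 32*√(2 + 7) + 21 = 32*√9 + 21 = 32*3 + 21 = 96 + 21 = 117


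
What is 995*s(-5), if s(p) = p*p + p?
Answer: 19900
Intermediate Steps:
s(p) = p + p**2 (s(p) = p**2 + p = p + p**2)
995*s(-5) = 995*(-5*(1 - 5)) = 995*(-5*(-4)) = 995*20 = 19900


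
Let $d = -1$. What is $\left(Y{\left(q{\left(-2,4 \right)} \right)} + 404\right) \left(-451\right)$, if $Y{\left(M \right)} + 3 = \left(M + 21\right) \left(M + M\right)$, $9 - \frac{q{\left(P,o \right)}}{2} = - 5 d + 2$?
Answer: $-271051$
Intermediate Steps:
$q{\left(P,o \right)} = 4$ ($q{\left(P,o \right)} = 18 - 2 \left(\left(-5\right) \left(-1\right) + 2\right) = 18 - 2 \left(5 + 2\right) = 18 - 14 = 4$)
$Y{\left(M \right)} = -3 + 2 M \left(21 + M\right)$ ($Y{\left(M \right)} = -3 + \left(M + 21\right) \left(M + M\right) = -3 + \left(21 + M\right) 2 M = -3 + 2 M \left(21 + M\right)$)
$\left(Y{\left(q{\left(-2,4 \right)} \right)} + 404\right) \left(-451\right) = \left(\left(-3 + 2 \cdot 4^{2} + 42 \cdot 4\right) + 404\right) \left(-451\right) = \left(\left(-3 + 2 \cdot 16 + 168\right) + 404\right) \left(-451\right) = \left(\left(-3 + 32 + 168\right) + 404\right) \left(-451\right) = \left(197 + 404\right) \left(-451\right) = 601 \left(-451\right) = -271051$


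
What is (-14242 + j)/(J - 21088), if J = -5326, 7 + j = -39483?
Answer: 26866/13207 ≈ 2.0342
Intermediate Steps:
j = -39490 (j = -7 - 39483 = -39490)
(-14242 + j)/(J - 21088) = (-14242 - 39490)/(-5326 - 21088) = -53732/(-26414) = -53732*(-1/26414) = 26866/13207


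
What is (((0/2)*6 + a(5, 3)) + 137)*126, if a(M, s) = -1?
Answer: 17136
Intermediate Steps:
(((0/2)*6 + a(5, 3)) + 137)*126 = (((0/2)*6 - 1) + 137)*126 = (((0*(½))*6 - 1) + 137)*126 = ((0*6 - 1) + 137)*126 = ((0 - 1) + 137)*126 = (-1 + 137)*126 = 136*126 = 17136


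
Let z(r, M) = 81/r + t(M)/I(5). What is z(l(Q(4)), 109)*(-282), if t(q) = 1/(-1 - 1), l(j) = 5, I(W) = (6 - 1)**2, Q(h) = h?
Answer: -114069/25 ≈ -4562.8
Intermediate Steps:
I(W) = 25 (I(W) = 5**2 = 25)
t(q) = -1/2 (t(q) = 1/(-2) = -1/2)
z(r, M) = -1/50 + 81/r (z(r, M) = 81/r - 1/2/25 = 81/r - 1/2*1/25 = 81/r - 1/50 = -1/50 + 81/r)
z(l(Q(4)), 109)*(-282) = ((1/50)*(4050 - 1*5)/5)*(-282) = ((1/50)*(1/5)*(4050 - 5))*(-282) = ((1/50)*(1/5)*4045)*(-282) = (809/50)*(-282) = -114069/25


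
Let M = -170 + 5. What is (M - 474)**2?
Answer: 408321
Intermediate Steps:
M = -165
(M - 474)**2 = (-165 - 474)**2 = (-639)**2 = 408321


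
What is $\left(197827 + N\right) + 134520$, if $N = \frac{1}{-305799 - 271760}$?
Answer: $\frac{191950000972}{577559} \approx 3.3235 \cdot 10^{5}$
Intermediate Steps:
$N = - \frac{1}{577559}$ ($N = \frac{1}{-577559} = - \frac{1}{577559} \approx -1.7314 \cdot 10^{-6}$)
$\left(197827 + N\right) + 134520 = \left(197827 - \frac{1}{577559}\right) + 134520 = \frac{114256764292}{577559} + 134520 = \frac{191950000972}{577559}$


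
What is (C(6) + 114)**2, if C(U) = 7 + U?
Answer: 16129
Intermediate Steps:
(C(6) + 114)**2 = ((7 + 6) + 114)**2 = (13 + 114)**2 = 127**2 = 16129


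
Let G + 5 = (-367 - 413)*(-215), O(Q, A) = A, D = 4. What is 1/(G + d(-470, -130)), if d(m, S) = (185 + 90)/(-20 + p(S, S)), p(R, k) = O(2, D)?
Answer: 16/2682845 ≈ 5.9638e-6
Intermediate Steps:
p(R, k) = 4
G = 167695 (G = -5 + (-367 - 413)*(-215) = -5 - 780*(-215) = -5 + 167700 = 167695)
d(m, S) = -275/16 (d(m, S) = (185 + 90)/(-20 + 4) = 275/(-16) = 275*(-1/16) = -275/16)
1/(G + d(-470, -130)) = 1/(167695 - 275/16) = 1/(2682845/16) = 16/2682845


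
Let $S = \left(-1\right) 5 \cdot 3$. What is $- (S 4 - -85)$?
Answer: $-25$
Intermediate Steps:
$S = -15$ ($S = \left(-5\right) 3 = -15$)
$- (S 4 - -85) = - (\left(-15\right) 4 - -85) = - (-60 + 85) = \left(-1\right) 25 = -25$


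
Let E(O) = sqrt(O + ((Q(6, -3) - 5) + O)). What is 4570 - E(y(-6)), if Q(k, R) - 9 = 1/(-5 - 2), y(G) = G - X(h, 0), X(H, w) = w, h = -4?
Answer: 4570 - I*sqrt(399)/7 ≈ 4570.0 - 2.8536*I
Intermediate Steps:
y(G) = G (y(G) = G - 1*0 = G + 0 = G)
Q(k, R) = 62/7 (Q(k, R) = 9 + 1/(-5 - 2) = 9 + 1/(-7) = 9 - 1/7 = 62/7)
E(O) = sqrt(27/7 + 2*O) (E(O) = sqrt(O + ((62/7 - 5) + O)) = sqrt(O + (27/7 + O)) = sqrt(27/7 + 2*O))
4570 - E(y(-6)) = 4570 - sqrt(189 + 98*(-6))/7 = 4570 - sqrt(189 - 588)/7 = 4570 - sqrt(-399)/7 = 4570 - I*sqrt(399)/7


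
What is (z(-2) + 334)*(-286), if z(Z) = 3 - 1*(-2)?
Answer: -96954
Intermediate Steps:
z(Z) = 5 (z(Z) = 3 + 2 = 5)
(z(-2) + 334)*(-286) = (5 + 334)*(-286) = 339*(-286) = -96954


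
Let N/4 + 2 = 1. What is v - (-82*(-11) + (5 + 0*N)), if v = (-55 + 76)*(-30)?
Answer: -1537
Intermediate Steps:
N = -4 (N = -8 + 4*1 = -8 + 4 = -4)
v = -630 (v = 21*(-30) = -630)
v - (-82*(-11) + (5 + 0*N)) = -630 - (-82*(-11) + (5 + 0*(-4))) = -630 - (902 + (5 + 0)) = -630 - (902 + 5) = -630 - 1*907 = -630 - 907 = -1537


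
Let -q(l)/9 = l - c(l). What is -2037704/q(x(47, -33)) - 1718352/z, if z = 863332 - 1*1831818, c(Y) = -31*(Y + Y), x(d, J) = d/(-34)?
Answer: -33526396353224/12904591707 ≈ -2598.0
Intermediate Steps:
x(d, J) = -d/34 (x(d, J) = d*(-1/34) = -d/34)
c(Y) = -62*Y
z = -968486 (z = 863332 - 1831818 = -968486)
q(l) = -567*l (q(l) = -9*(l - (-62)*l) = -9*(l + 62*l) = -567*l)
-2037704/q(x(47, -33)) - 1718352/z = -2037704/((-(-567)*47/34)) - 1718352/(-968486) = -2037704/((-567*(-47/34))) - 1718352*(-1/968486) = -2037704/26649/34 + 859176/484243 = -2037704*34/26649 + 859176/484243 = -69281936/26649 + 859176/484243 = -33526396353224/12904591707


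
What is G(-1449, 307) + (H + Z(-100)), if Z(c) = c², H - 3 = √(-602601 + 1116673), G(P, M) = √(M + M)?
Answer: 10003 + √614 + 2*√128518 ≈ 10745.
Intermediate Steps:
G(P, M) = √2*√M (G(P, M) = √(2*M) = √2*√M)
H = 3 + 2*√128518 (H = 3 + √(-602601 + 1116673) = 3 + √514072 = 3 + 2*√128518 ≈ 719.99)
G(-1449, 307) + (H + Z(-100)) = √2*√307 + ((3 + 2*√128518) + (-100)²) = √614 + ((3 + 2*√128518) + 10000) = √614 + (10003 + 2*√128518) = 10003 + √614 + 2*√128518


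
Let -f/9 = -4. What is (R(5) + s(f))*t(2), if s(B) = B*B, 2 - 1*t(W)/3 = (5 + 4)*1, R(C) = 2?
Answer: -27258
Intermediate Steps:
f = 36 (f = -9*(-4) = 36)
t(W) = -21 (t(W) = 6 - 3*(5 + 4) = 6 - 27 = -21)
s(B) = B²
(R(5) + s(f))*t(2) = (2 + 36²)*(-21) = (2 + 1296)*(-21) = 1298*(-21) = -27258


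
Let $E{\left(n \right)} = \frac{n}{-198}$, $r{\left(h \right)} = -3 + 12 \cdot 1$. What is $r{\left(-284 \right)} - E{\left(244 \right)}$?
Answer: $\frac{1013}{99} \approx 10.232$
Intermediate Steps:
$r{\left(h \right)} = 9$ ($r{\left(h \right)} = -3 + 12 = 9$)
$E{\left(n \right)} = - \frac{n}{198}$ ($E{\left(n \right)} = n \left(- \frac{1}{198}\right) = - \frac{n}{198}$)
$r{\left(-284 \right)} - E{\left(244 \right)} = 9 - \left(- \frac{1}{198}\right) 244 = 9 - - \frac{122}{99} = 9 + \frac{122}{99} = \frac{1013}{99}$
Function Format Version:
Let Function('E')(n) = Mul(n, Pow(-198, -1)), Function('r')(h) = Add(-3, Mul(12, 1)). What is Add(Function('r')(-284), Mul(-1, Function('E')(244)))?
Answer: Rational(1013, 99) ≈ 10.232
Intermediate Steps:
Function('r')(h) = 9 (Function('r')(h) = Add(-3, 12) = 9)
Function('E')(n) = Mul(Rational(-1, 198), n) (Function('E')(n) = Mul(n, Rational(-1, 198)) = Mul(Rational(-1, 198), n))
Add(Function('r')(-284), Mul(-1, Function('E')(244))) = Add(9, Mul(-1, Mul(Rational(-1, 198), 244))) = Add(9, Mul(-1, Rational(-122, 99))) = Add(9, Rational(122, 99)) = Rational(1013, 99)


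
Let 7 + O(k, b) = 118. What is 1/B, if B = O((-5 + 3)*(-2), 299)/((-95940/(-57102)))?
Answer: 5330/352129 ≈ 0.015136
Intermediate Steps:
O(k, b) = 111 (O(k, b) = -7 + 118 = 111)
B = 352129/5330 (B = 111/((-95940/(-57102))) = 111/((-95940*(-1/57102))) = 111/(15990/9517) = 111*(9517/15990) = 352129/5330 ≈ 66.065)
1/B = 1/(352129/5330) = 5330/352129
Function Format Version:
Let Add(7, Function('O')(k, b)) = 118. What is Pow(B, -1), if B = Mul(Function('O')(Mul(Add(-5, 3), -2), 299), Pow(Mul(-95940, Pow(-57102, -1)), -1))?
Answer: Rational(5330, 352129) ≈ 0.015136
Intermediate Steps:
Function('O')(k, b) = 111 (Function('O')(k, b) = Add(-7, 118) = 111)
B = Rational(352129, 5330) (B = Mul(111, Pow(Mul(-95940, Pow(-57102, -1)), -1)) = Mul(111, Pow(Mul(-95940, Rational(-1, 57102)), -1)) = Mul(111, Pow(Rational(15990, 9517), -1)) = Mul(111, Rational(9517, 15990)) = Rational(352129, 5330) ≈ 66.065)
Pow(B, -1) = Pow(Rational(352129, 5330), -1) = Rational(5330, 352129)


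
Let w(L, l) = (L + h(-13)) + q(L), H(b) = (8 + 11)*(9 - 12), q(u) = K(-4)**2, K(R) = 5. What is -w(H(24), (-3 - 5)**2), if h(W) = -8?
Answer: 40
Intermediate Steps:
q(u) = 25 (q(u) = 5**2 = 25)
H(b) = -57 (H(b) = 19*(-3) = -57)
w(L, l) = 17 + L (w(L, l) = (L - 8) + 25 = (-8 + L) + 25 = 17 + L)
-w(H(24), (-3 - 5)**2) = -(17 - 57) = -1*(-40) = 40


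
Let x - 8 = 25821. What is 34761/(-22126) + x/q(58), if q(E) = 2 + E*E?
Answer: 113621732/18619029 ≈ 6.1025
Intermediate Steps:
x = 25829 (x = 8 + 25821 = 25829)
q(E) = 2 + E²
34761/(-22126) + x/q(58) = 34761/(-22126) + 25829/(2 + 58²) = 34761*(-1/22126) + 25829/(2 + 3364) = -34761/22126 + 25829/3366 = 113621732/18619029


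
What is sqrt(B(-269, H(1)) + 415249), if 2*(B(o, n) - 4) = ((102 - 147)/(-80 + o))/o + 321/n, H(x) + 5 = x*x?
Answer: sqrt(58552603180443206)/375524 ≈ 644.37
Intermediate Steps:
H(x) = -5 + x**2 (H(x) = -5 + x*x = -5 + x**2)
B(o, n) = 4 + 321/(2*n) - 45/(2*o*(-80 + o)) (B(o, n) = 4 + (((102 - 147)/(-80 + o))/o + 321/n)/2 = 4 + ((-45/(-80 + o))/o + 321/n)/2 = 4 + (-45/(o*(-80 + o)) + 321/n)/2 = 4 + (321/n - 45/(o*(-80 + o)))/2 = 4 + (321/(2*n) - 45/(2*o*(-80 + o))) = 4 + 321/(2*n) - 45/(2*o*(-80 + o)))
sqrt(B(-269, H(1)) + 415249) = sqrt((1/2)*(-25680*(-269) - 45*(-5 + 1**2) + 321*(-269)**2 - 640*(-5 + 1**2)*(-269) + 8*(-5 + 1**2)*(-269)**2)/(-5 + 1**2*(-269)*(-80 - 269)) + 415249) = sqrt((1/2)*(-1/269)*(6907920 - 45*(-5 + 1) + 321*72361 - 640*(-5 + 1)*(-269) + 8*(-5 + 1)*72361)/((-5 + 1)*(-349)) + 415249) = sqrt((1/2)*(-1/269)*(-1/349)*(6907920 - 45*(-4) + 23227881 - 640*(-4)*(-269) + 8*(-4)*72361)/(-4) + 415249) = sqrt((1/2)*(-1/4)*(-1/269)*(-1/349)*(6907920 + 180 + 23227881 - 688640 - 2315552) + 415249) = sqrt((1/2)*(-1/4)*(-1/269)*(-1/349)*27131789 + 415249) = sqrt(-27131789/751048 + 415249) = sqrt(311844799163/751048) = sqrt(58552603180443206)/375524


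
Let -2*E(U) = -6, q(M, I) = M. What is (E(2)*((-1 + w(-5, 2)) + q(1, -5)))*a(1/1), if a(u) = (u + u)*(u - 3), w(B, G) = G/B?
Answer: 24/5 ≈ 4.8000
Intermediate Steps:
w(B, G) = G/B
E(U) = 3 (E(U) = -½*(-6) = 3)
a(u) = 2*u*(-3 + u) (a(u) = (2*u)*(-3 + u) = 2*u*(-3 + u))
(E(2)*((-1 + w(-5, 2)) + q(1, -5)))*a(1/1) = (3*((-1 + 2/(-5)) + 1))*(2*(-3 + 1/1)/1) = (3*((-1 + 2*(-⅕)) + 1))*(2*1*(-3 + 1)) = (3*((-1 - ⅖) + 1))*(2*1*(-2)) = (3*(-7/5 + 1))*(-4) = (3*(-⅖))*(-4) = -6/5*(-4) = 24/5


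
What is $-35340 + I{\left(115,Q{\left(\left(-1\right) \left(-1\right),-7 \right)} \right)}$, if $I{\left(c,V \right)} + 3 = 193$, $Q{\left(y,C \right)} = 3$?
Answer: $-35150$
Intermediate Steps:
$I{\left(c,V \right)} = 190$ ($I{\left(c,V \right)} = -3 + 193 = 190$)
$-35340 + I{\left(115,Q{\left(\left(-1\right) \left(-1\right),-7 \right)} \right)} = -35340 + 190 = -35150$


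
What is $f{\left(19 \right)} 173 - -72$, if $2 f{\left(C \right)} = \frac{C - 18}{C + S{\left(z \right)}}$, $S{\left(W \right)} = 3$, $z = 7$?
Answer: $\frac{3341}{44} \approx 75.932$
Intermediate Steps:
$f{\left(C \right)} = \frac{-18 + C}{2 \left(3 + C\right)}$ ($f{\left(C \right)} = \frac{\left(C - 18\right) \frac{1}{C + 3}}{2} = \frac{\left(-18 + C\right) \frac{1}{3 + C}}{2} = \frac{\frac{1}{3 + C} \left(-18 + C\right)}{2} = \frac{-18 + C}{2 \left(3 + C\right)}$)
$f{\left(19 \right)} 173 - -72 = \frac{-18 + 19}{2 \left(3 + 19\right)} 173 - -72 = \frac{1}{2} \cdot \frac{1}{22} \cdot 1 \cdot 173 + 72 = \frac{1}{44} \cdot 173 + 72 = \frac{173}{44} + 72 = \frac{3341}{44}$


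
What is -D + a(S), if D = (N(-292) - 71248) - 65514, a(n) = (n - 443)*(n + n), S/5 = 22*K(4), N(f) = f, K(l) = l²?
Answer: 4772894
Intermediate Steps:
S = 1760 (S = 5*(22*4²) = 5*(22*16) = 5*352 = 1760)
a(n) = 2*n*(-443 + n) (a(n) = (-443 + n)*(2*n) = 2*n*(-443 + n))
D = -137054 (D = (-292 - 71248) - 65514 = -71540 - 65514 = -137054)
-D + a(S) = -1*(-137054) + 2*1760*(-443 + 1760) = 137054 + 2*1760*1317 = 137054 + 4635840 = 4772894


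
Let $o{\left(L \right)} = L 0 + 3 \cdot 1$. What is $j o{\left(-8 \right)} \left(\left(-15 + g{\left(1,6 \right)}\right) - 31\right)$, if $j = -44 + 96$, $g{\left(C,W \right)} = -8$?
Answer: $-8424$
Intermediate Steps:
$j = 52$
$o{\left(L \right)} = 3$ ($o{\left(L \right)} = 0 + 3 = 3$)
$j o{\left(-8 \right)} \left(\left(-15 + g{\left(1,6 \right)}\right) - 31\right) = 52 \cdot 3 \left(\left(-15 - 8\right) - 31\right) = 156 \left(-23 - 31\right) = 156 \left(-54\right) = -8424$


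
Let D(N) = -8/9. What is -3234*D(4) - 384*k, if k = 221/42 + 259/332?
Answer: 966544/1743 ≈ 554.53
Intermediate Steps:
D(N) = -8/9 (D(N) = -8*⅑ = -8/9)
k = 42125/6972 (k = 221*(1/42) + 259*(1/332) = 221/42 + 259/332 = 42125/6972 ≈ 6.0420)
-3234*D(4) - 384*k = -3234*(-8/9) - 384*42125/6972 = 8624/3 - 1348000/581 = 966544/1743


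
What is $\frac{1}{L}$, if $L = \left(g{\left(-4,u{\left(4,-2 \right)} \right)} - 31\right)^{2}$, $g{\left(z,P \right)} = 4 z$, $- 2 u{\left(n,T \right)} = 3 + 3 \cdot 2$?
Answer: $\frac{1}{2209} \approx 0.00045269$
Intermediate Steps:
$u{\left(n,T \right)} = - \frac{9}{2}$ ($u{\left(n,T \right)} = - \frac{3 + 3 \cdot 2}{2} = - \frac{3 + 6}{2} = \left(- \frac{1}{2}\right) 9 = - \frac{9}{2}$)
$L = 2209$ ($L = \left(4 \left(-4\right) - 31\right)^{2} = \left(-16 - 31\right)^{2} = \left(-47\right)^{2} = 2209$)
$\frac{1}{L} = \frac{1}{2209}$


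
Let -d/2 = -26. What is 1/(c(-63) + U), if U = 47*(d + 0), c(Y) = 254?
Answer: 1/2698 ≈ 0.00037064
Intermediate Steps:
d = 52 (d = -2*(-26) = 52)
U = 2444 (U = 47*(52 + 0) = 47*52 = 2444)
1/(c(-63) + U) = 1/(254 + 2444) = 1/2698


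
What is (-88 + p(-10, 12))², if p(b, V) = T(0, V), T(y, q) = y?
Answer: 7744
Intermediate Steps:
p(b, V) = 0
(-88 + p(-10, 12))² = (-88 + 0)² = (-88)² = 7744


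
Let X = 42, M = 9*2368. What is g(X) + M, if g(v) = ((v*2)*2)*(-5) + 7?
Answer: 20479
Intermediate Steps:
M = 21312
g(v) = 7 - 20*v (g(v) = ((2*v)*2)*(-5) + 7 = (4*v)*(-5) + 7 = -20*v + 7 = 7 - 20*v)
g(X) + M = (7 - 20*42) + 21312 = (7 - 840) + 21312 = -833 + 21312 = 20479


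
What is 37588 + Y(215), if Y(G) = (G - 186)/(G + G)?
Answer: 16162869/430 ≈ 37588.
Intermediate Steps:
Y(G) = (-186 + G)/(2*G) (Y(G) = (-186 + G)/((2*G)) = (-186 + G)*(1/(2*G)) = (-186 + G)/(2*G))
37588 + Y(215) = 37588 + (½)*(-186 + 215)/215 = 37588 + (½)*(1/215)*29 = 37588 + 29/430 = 16162869/430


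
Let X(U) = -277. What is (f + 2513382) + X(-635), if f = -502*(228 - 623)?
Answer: 2711395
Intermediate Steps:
f = 198290 (f = -502*(-395) = 198290)
(f + 2513382) + X(-635) = (198290 + 2513382) - 277 = 2711672 - 277 = 2711395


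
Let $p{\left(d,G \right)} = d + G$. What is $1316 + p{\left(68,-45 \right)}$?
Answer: $1339$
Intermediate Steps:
$p{\left(d,G \right)} = G + d$
$1316 + p{\left(68,-45 \right)} = 1316 + \left(-45 + 68\right) = 1316 + 23 = 1339$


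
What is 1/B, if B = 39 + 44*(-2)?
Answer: -1/49 ≈ -0.020408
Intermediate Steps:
B = -49 (B = 39 - 88 = -49)
1/B = 1/(-49) = -1/49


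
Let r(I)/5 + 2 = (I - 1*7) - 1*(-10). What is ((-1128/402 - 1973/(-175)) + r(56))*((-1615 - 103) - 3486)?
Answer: -17906526864/11725 ≈ -1.5272e+6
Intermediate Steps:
r(I) = 5 + 5*I (r(I) = -10 + 5*((I - 1*7) - 1*(-10)) = -10 + 5*((I - 7) + 10) = -10 + 5*((-7 + I) + 10) = -10 + 5*(3 + I) = -10 + (15 + 5*I) = 5 + 5*I)
((-1128/402 - 1973/(-175)) + r(56))*((-1615 - 103) - 3486) = ((-1128/402 - 1973/(-175)) + (5 + 5*56))*((-1615 - 103) - 3486) = ((-1128*1/402 - 1973*(-1/175)) + (5 + 280))*(-1718 - 3486) = ((-188/67 + 1973/175) + 285)*(-5204) = (99291/11725 + 285)*(-5204) = (3440916/11725)*(-5204) = -17906526864/11725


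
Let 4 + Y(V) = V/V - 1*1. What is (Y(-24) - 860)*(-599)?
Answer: 517536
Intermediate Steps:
Y(V) = -4 (Y(V) = -4 + (V/V - 1*1) = -4 + (1 - 1) = -4 + 0 = -4)
(Y(-24) - 860)*(-599) = (-4 - 860)*(-599) = -864*(-599) = 517536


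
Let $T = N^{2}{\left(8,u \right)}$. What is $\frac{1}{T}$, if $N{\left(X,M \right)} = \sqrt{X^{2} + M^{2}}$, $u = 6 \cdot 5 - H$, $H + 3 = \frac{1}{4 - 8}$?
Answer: $\frac{16}{18713} \approx 0.00085502$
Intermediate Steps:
$H = - \frac{13}{4}$ ($H = -3 + \frac{1}{4 - 8} = -3 + \frac{1}{-4} = -3 - \frac{1}{4} = - \frac{13}{4} \approx -3.25$)
$u = \frac{133}{4}$ ($u = 6 \cdot 5 - - \frac{13}{4} = 30 + \frac{13}{4} = \frac{133}{4} \approx 33.25$)
$N{\left(X,M \right)} = \sqrt{M^{2} + X^{2}}$
$T = \frac{18713}{16}$ ($T = \left(\sqrt{\left(\frac{133}{4}\right)^{2} + 8^{2}}\right)^{2} = \left(\sqrt{\frac{17689}{16} + 64}\right)^{2} = \left(\sqrt{\frac{18713}{16}}\right)^{2} = \left(\frac{\sqrt{18713}}{4}\right)^{2} = \frac{18713}{16} \approx 1169.6$)
$\frac{1}{T} = \frac{1}{\frac{18713}{16}} = \frac{16}{18713}$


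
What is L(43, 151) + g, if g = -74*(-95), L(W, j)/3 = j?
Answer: 7483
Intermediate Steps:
L(W, j) = 3*j
g = 7030
L(43, 151) + g = 3*151 + 7030 = 453 + 7030 = 7483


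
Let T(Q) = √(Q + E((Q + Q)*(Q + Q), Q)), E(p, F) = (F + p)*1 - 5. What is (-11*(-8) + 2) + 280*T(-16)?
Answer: 90 + 280*√987 ≈ 8886.6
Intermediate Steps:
E(p, F) = -5 + F + p (E(p, F) = (F + p) - 5 = -5 + F + p)
T(Q) = √(-5 + 2*Q + 4*Q²) (T(Q) = √(Q + (-5 + Q + (Q + Q)*(Q + Q))) = √(Q + (-5 + Q + (2*Q)*(2*Q))) = √(Q + (-5 + Q + 4*Q²)) = √(-5 + 2*Q + 4*Q²))
(-11*(-8) + 2) + 280*T(-16) = (-11*(-8) + 2) + 280*√(-5 + 2*(-16) + 4*(-16)²) = (88 + 2) + 280*√(-5 - 32 + 4*256) = 90 + 280*√(-5 - 32 + 1024) = 90 + 280*√987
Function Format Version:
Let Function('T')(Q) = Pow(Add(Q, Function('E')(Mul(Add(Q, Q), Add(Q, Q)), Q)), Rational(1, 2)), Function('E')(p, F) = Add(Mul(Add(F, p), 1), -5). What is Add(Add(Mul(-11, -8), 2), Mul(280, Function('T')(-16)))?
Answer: Add(90, Mul(280, Pow(987, Rational(1, 2)))) ≈ 8886.6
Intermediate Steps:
Function('E')(p, F) = Add(-5, F, p) (Function('E')(p, F) = Add(Add(F, p), -5) = Add(-5, F, p))
Function('T')(Q) = Pow(Add(-5, Mul(2, Q), Mul(4, Pow(Q, 2))), Rational(1, 2)) (Function('T')(Q) = Pow(Add(Q, Add(-5, Q, Mul(Add(Q, Q), Add(Q, Q)))), Rational(1, 2)) = Pow(Add(Q, Add(-5, Q, Mul(Mul(2, Q), Mul(2, Q)))), Rational(1, 2)) = Pow(Add(Q, Add(-5, Q, Mul(4, Pow(Q, 2)))), Rational(1, 2)) = Pow(Add(-5, Mul(2, Q), Mul(4, Pow(Q, 2))), Rational(1, 2)))
Add(Add(Mul(-11, -8), 2), Mul(280, Function('T')(-16))) = Add(Add(Mul(-11, -8), 2), Mul(280, Pow(Add(-5, Mul(2, -16), Mul(4, Pow(-16, 2))), Rational(1, 2)))) = Add(Add(88, 2), Mul(280, Pow(Add(-5, -32, Mul(4, 256)), Rational(1, 2)))) = Add(90, Mul(280, Pow(Add(-5, -32, 1024), Rational(1, 2)))) = Add(90, Mul(280, Pow(987, Rational(1, 2))))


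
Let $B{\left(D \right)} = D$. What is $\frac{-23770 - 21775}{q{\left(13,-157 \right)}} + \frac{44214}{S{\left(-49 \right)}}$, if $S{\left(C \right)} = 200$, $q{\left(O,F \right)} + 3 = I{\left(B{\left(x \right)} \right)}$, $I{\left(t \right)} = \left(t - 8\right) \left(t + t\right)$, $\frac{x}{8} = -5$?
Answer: $\frac{80270059}{383700} \approx 209.2$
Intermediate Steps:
$x = -40$ ($x = 8 \left(-5\right) = -40$)
$I{\left(t \right)} = 2 t \left(-8 + t\right)$ ($I{\left(t \right)} = \left(-8 + t\right) 2 t = 2 t \left(-8 + t\right)$)
$q{\left(O,F \right)} = 3837$ ($q{\left(O,F \right)} = -3 + 2 \left(-40\right) \left(-8 - 40\right) = -3 + 2 \left(-40\right) \left(-48\right) = -3 + 3840 = 3837$)
$\frac{-23770 - 21775}{q{\left(13,-157 \right)}} + \frac{44214}{S{\left(-49 \right)}} = \frac{-23770 - 21775}{3837} + \frac{44214}{200} = \left(-45545\right) \frac{1}{3837} + 44214 \cdot \frac{1}{200} = - \frac{45545}{3837} + \frac{22107}{100} = \frac{80270059}{383700}$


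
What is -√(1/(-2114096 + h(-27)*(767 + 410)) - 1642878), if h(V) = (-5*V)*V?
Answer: -I*√67381916588720560499/6404261 ≈ -1281.7*I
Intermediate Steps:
h(V) = -5*V²
-√(1/(-2114096 + h(-27)*(767 + 410)) - 1642878) = -√(1/(-2114096 + (-5*(-27)²)*(767 + 410)) - 1642878) = -√(1/(-2114096 - 5*729*1177) - 1642878) = -√(1/(-2114096 - 3645*1177) - 1642878) = -√(1/(-2114096 - 4290165) - 1642878) = -√(1/(-6404261) - 1642878) = -√(-1/6404261 - 1642878) = -√(-10521419503159/6404261) = -I*√67381916588720560499/6404261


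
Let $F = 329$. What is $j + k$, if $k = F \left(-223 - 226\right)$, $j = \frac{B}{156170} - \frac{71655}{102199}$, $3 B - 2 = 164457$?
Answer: $- \frac{7073083410334999}{47881253490} \approx -1.4772 \cdot 10^{5}$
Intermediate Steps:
$B = \frac{164459}{3}$ ($B = \frac{2}{3} + \frac{1}{3} \cdot 164457 = \frac{2}{3} + 54819 = \frac{164459}{3} \approx 54820.0$)
$j = - \frac{16763538709}{47881253490}$ ($j = \frac{164459}{3 \cdot 156170} - \frac{71655}{102199} = \frac{164459}{3} \cdot \frac{1}{156170} - \frac{71655}{102199} = \frac{164459}{468510} - \frac{71655}{102199} = - \frac{16763538709}{47881253490} \approx -0.35011$)
$k = -147721$ ($k = 329 \left(-223 - 226\right) = 329 \left(-449\right) = -147721$)
$j + k = - \frac{16763538709}{47881253490} - 147721 = - \frac{7073083410334999}{47881253490}$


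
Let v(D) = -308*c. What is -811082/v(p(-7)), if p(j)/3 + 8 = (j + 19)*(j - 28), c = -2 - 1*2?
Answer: -405541/616 ≈ -658.35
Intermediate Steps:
c = -4 (c = -2 - 2 = -4)
p(j) = -24 + 3*(-28 + j)*(19 + j) (p(j) = -24 + 3*((j + 19)*(j - 28)) = -24 + 3*((19 + j)*(-28 + j)) = -24 + 3*((-28 + j)*(19 + j)) = -24 + 3*(-28 + j)*(19 + j))
v(D) = 1232 (v(D) = -308*(-4) = -1*(-1232) = 1232)
-811082/v(p(-7)) = -811082/1232 = -811082*1/1232 = -405541/616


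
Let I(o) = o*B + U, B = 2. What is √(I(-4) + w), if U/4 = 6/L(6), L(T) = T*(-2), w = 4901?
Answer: √4891 ≈ 69.936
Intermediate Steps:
L(T) = -2*T
U = -2 (U = 4*(6/((-2*6))) = 4*(6/(-12)) = 4*(6*(-1/12)) = 4*(-½) = -2)
I(o) = -2 + 2*o (I(o) = o*2 - 2 = 2*o - 2 = -2 + 2*o)
√(I(-4) + w) = √((-2 + 2*(-4)) + 4901) = √((-2 - 8) + 4901) = √(-10 + 4901) = √4891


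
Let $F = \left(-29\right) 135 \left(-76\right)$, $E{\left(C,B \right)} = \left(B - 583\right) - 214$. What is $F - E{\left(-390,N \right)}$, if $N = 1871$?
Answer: $296466$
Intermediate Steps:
$E{\left(C,B \right)} = -797 + B$ ($E{\left(C,B \right)} = \left(-583 + B\right) - 214 = -797 + B$)
$F = 297540$ ($F = \left(-3915\right) \left(-76\right) = 297540$)
$F - E{\left(-390,N \right)} = 297540 - \left(-797 + 1871\right) = 297540 - 1074 = 296466$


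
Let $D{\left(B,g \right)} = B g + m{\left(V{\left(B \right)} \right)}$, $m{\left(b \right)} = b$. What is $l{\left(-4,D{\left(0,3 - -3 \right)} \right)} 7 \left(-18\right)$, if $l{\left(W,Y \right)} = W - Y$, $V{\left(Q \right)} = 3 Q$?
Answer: $504$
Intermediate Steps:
$D{\left(B,g \right)} = 3 B + B g$ ($D{\left(B,g \right)} = B g + 3 B = 3 B + B g$)
$l{\left(-4,D{\left(0,3 - -3 \right)} \right)} 7 \left(-18\right) = \left(-4 - 0 \left(3 + \left(3 - -3\right)\right)\right) 7 \left(-18\right) = \left(-4 - 0 \left(3 + \left(3 + 3\right)\right)\right) 7 \left(-18\right) = \left(-4 - 0 \left(3 + 6\right)\right) 7 \left(-18\right) = \left(-4 - 0 \cdot 9\right) 7 \left(-18\right) = \left(-4 - 0\right) 7 \left(-18\right) = \left(-4 + 0\right) 7 \left(-18\right) = \left(-4\right) 7 \left(-18\right) = \left(-28\right) \left(-18\right) = 504$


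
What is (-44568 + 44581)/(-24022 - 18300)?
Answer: -13/42322 ≈ -0.00030717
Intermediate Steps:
(-44568 + 44581)/(-24022 - 18300) = 13/(-42322) = 13*(-1/42322) = -13/42322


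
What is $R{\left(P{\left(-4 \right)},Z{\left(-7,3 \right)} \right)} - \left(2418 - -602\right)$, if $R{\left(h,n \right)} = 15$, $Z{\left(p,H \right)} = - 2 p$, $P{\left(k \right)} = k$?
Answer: $-3005$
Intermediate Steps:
$R{\left(P{\left(-4 \right)},Z{\left(-7,3 \right)} \right)} - \left(2418 - -602\right) = 15 - \left(2418 - -602\right) = 15 - \left(2418 + 602\right) = 15 - 3020 = -3005$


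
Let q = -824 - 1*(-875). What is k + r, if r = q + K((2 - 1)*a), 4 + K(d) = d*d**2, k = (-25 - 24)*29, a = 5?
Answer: -1249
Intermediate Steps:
k = -1421 (k = -49*29 = -1421)
K(d) = -4 + d**3 (K(d) = -4 + d*d**2 = -4 + d**3)
q = 51 (q = -824 + 875 = 51)
r = 172 (r = 51 + (-4 + ((2 - 1)*5)**3) = 51 + (-4 + (1*5)**3) = 51 + (-4 + 5**3) = 51 + (-4 + 125) = 51 + 121 = 172)
k + r = -1421 + 172 = -1249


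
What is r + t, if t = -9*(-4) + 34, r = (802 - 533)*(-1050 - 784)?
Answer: -493276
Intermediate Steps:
r = -493346 (r = 269*(-1834) = -493346)
t = 70 (t = 36 + 34 = 70)
r + t = -493346 + 70 = -493276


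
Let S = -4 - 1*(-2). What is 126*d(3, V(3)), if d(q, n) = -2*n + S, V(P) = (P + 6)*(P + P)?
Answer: -13860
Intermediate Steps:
S = -2 (S = -4 + 2 = -2)
V(P) = 2*P*(6 + P) (V(P) = (6 + P)*(2*P) = 2*P*(6 + P))
d(q, n) = -2 - 2*n (d(q, n) = -2*n - 2 = -2 - 2*n)
126*d(3, V(3)) = 126*(-2 - 4*3*(6 + 3)) = 126*(-2 - 4*3*9) = 126*(-2 - 2*54) = 126*(-2 - 108) = 126*(-110) = -13860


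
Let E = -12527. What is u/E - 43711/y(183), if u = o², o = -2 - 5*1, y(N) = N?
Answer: -547576664/2292441 ≈ -238.86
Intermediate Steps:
o = -7 (o = -2 - 5 = -7)
u = 49 (u = (-7)² = 49)
u/E - 43711/y(183) = 49/(-12527) - 43711/183 = 49*(-1/12527) - 43711*1/183 = -49/12527 - 43711/183 = -547576664/2292441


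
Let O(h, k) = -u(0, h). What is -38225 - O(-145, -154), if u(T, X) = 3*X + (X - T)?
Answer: -38805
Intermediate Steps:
u(T, X) = -T + 4*X
O(h, k) = -4*h (O(h, k) = -(-1*0 + 4*h) = -(0 + 4*h) = -4*h)
-38225 - O(-145, -154) = -38225 - (-4)*(-145) = -38225 - 1*580 = -38225 - 580 = -38805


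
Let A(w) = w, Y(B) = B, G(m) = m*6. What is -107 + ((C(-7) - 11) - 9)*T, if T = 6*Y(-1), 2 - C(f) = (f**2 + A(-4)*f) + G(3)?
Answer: 571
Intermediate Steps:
G(m) = 6*m
C(f) = -16 - f**2 + 4*f (C(f) = 2 - ((f**2 - 4*f) + 6*3) = 2 - ((f**2 - 4*f) + 18) = 2 - (18 + f**2 - 4*f) = 2 + (-18 - f**2 + 4*f) = -16 - f**2 + 4*f)
T = -6 (T = 6*(-1) = -6)
-107 + ((C(-7) - 11) - 9)*T = -107 + (((-16 - 1*(-7)**2 + 4*(-7)) - 11) - 9)*(-6) = -107 + (((-16 - 1*49 - 28) - 11) - 9)*(-6) = -107 + (((-16 - 49 - 28) - 11) - 9)*(-6) = -107 + ((-93 - 11) - 9)*(-6) = -107 + (-104 - 9)*(-6) = -107 - 113*(-6) = -107 + 678 = 571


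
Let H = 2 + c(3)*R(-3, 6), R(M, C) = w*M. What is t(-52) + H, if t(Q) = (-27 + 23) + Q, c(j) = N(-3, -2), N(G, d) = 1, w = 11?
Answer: -87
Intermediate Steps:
R(M, C) = 11*M
c(j) = 1
t(Q) = -4 + Q
H = -31 (H = 2 + 1*(11*(-3)) = 2 + 1*(-33) = 2 - 33 = -31)
t(-52) + H = (-4 - 52) - 31 = -56 - 31 = -87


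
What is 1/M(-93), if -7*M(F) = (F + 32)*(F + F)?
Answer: -7/11346 ≈ -0.00061696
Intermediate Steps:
M(F) = -2*F*(32 + F)/7 (M(F) = -(F + 32)*(F + F)/7 = -(32 + F)*2*F/7 = -2*F*(32 + F)/7)
1/M(-93) = 1/(-2/7*(-93)*(32 - 93)) = 1/(-2/7*(-93)*(-61)) = 1/(-11346/7) = -7/11346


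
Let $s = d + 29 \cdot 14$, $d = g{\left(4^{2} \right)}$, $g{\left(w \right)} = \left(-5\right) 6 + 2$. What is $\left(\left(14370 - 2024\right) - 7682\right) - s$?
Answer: $4286$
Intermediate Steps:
$g{\left(w \right)} = -28$ ($g{\left(w \right)} = -30 + 2 = -28$)
$d = -28$
$s = 378$ ($s = -28 + 29 \cdot 14 = -28 + 406 = 378$)
$\left(\left(14370 - 2024\right) - 7682\right) - s = \left(\left(14370 - 2024\right) - 7682\right) - 378 = \left(12346 - 7682\right) - 378 = 4664 - 378 = 4286$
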